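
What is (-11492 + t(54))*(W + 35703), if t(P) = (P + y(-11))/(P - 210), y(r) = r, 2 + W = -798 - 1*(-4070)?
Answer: -23290199845/52 ≈ -4.4789e+8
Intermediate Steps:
W = 3270 (W = -2 + (-798 - 1*(-4070)) = -2 + (-798 + 4070) = -2 + 3272 = 3270)
t(P) = (-11 + P)/(-210 + P) (t(P) = (P - 11)/(P - 210) = (-11 + P)/(-210 + P))
(-11492 + t(54))*(W + 35703) = (-11492 + (-11 + 54)/(-210 + 54))*(3270 + 35703) = (-11492 + 43/(-156))*38973 = (-11492 - 1/156*43)*38973 = (-11492 - 43/156)*38973 = -1792795/156*38973 = -23290199845/52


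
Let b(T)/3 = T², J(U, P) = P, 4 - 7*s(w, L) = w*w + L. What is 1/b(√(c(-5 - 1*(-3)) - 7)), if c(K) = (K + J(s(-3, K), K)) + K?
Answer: -1/39 ≈ -0.025641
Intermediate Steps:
s(w, L) = 4/7 - L/7 - w²/7 (s(w, L) = 4/7 - (w*w + L)/7 = 4/7 - (w² + L)/7 = 4/7 - (L + w²)/7 = 4/7 + (-L/7 - w²/7) = 4/7 - L/7 - w²/7)
c(K) = 3*K (c(K) = (K + K) + K = 2*K + K = 3*K)
b(T) = 3*T²
1/b(√(c(-5 - 1*(-3)) - 7)) = 1/(3*(√(3*(-5 - 1*(-3)) - 7))²) = 1/(3*(√(3*(-5 + 3) - 7))²) = 1/(3*(√(3*(-2) - 7))²) = 1/(3*(√(-6 - 7))²) = 1/(3*(√(-13))²) = 1/(3*(I*√13)²) = 1/(3*(-13)) = 1/(-39) = -1/39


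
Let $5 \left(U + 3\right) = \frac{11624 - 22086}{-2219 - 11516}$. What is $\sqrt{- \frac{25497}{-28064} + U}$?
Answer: $\frac{i \sqrt{18007073468732566}}{96364760} \approx 1.3925 i$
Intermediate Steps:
$U = - \frac{195563}{68675}$ ($U = -3 + \frac{\left(11624 - 22086\right) \frac{1}{-2219 - 11516}}{5} = -3 + \frac{\left(-10462\right) \frac{1}{-13735}}{5} = -3 + \frac{\left(-10462\right) \left(- \frac{1}{13735}\right)}{5} = -3 + \frac{1}{5} \cdot \frac{10462}{13735} = -3 + \frac{10462}{68675} = - \frac{195563}{68675} \approx -2.8477$)
$\sqrt{- \frac{25497}{-28064} + U} = \sqrt{- \frac{25497}{-28064} - \frac{195563}{68675}} = \sqrt{\left(-25497\right) \left(- \frac{1}{28064}\right) - \frac{195563}{68675}} = \sqrt{\frac{25497}{28064} - \frac{195563}{68675}} = \sqrt{- \frac{3737273557}{1927295200}} = \frac{i \sqrt{18007073468732566}}{96364760}$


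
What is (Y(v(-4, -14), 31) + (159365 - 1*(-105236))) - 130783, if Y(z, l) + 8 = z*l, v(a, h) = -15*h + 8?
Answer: 140568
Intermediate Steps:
v(a, h) = 8 - 15*h
Y(z, l) = -8 + l*z (Y(z, l) = -8 + z*l = -8 + l*z)
(Y(v(-4, -14), 31) + (159365 - 1*(-105236))) - 130783 = ((-8 + 31*(8 - 15*(-14))) + (159365 - 1*(-105236))) - 130783 = ((-8 + 31*(8 + 210)) + (159365 + 105236)) - 130783 = ((-8 + 31*218) + 264601) - 130783 = ((-8 + 6758) + 264601) - 130783 = (6750 + 264601) - 130783 = 271351 - 130783 = 140568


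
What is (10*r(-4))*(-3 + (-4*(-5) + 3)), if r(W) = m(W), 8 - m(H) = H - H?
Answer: 1600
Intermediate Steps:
m(H) = 8 (m(H) = 8 - (H - H) = 8 - 1*0 = 8 + 0 = 8)
r(W) = 8
(10*r(-4))*(-3 + (-4*(-5) + 3)) = (10*8)*(-3 + (-4*(-5) + 3)) = 80*(-3 + (20 + 3)) = 80*(-3 + 23) = 80*20 = 1600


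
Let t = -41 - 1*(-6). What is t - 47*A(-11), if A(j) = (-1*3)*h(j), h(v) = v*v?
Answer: 17026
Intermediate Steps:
t = -35 (t = -41 + 6 = -35)
h(v) = v²
A(j) = -3*j² (A(j) = (-1*3)*j² = -3*j²)
t - 47*A(-11) = -35 - (-141)*(-11)² = -35 - (-141)*121 = -35 - 47*(-363) = -35 + 17061 = 17026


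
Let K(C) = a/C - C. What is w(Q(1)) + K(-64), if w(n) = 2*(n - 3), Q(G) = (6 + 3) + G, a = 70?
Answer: 2461/32 ≈ 76.906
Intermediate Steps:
Q(G) = 9 + G
w(n) = -6 + 2*n (w(n) = 2*(-3 + n) = -6 + 2*n)
K(C) = -C + 70/C (K(C) = 70/C - C = -C + 70/C)
w(Q(1)) + K(-64) = (-6 + 2*(9 + 1)) + (-1*(-64) + 70/(-64)) = (-6 + 2*10) + (64 + 70*(-1/64)) = (-6 + 20) + (64 - 35/32) = 14 + 2013/32 = 2461/32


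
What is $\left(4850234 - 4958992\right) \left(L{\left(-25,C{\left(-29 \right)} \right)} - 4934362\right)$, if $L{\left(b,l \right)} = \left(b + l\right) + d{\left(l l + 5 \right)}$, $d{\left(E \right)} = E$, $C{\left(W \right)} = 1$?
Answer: $536653300040$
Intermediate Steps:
$L{\left(b,l \right)} = 5 + b + l + l^{2}$ ($L{\left(b,l \right)} = \left(b + l\right) + \left(l l + 5\right) = \left(b + l\right) + \left(l^{2} + 5\right) = \left(b + l\right) + \left(5 + l^{2}\right) = 5 + b + l + l^{2}$)
$\left(4850234 - 4958992\right) \left(L{\left(-25,C{\left(-29 \right)} \right)} - 4934362\right) = \left(4850234 - 4958992\right) \left(\left(5 - 25 + 1 + 1^{2}\right) - 4934362\right) = - 108758 \left(\left(5 - 25 + 1 + 1\right) - 4934362\right) = - 108758 \left(-18 - 4934362\right) = \left(-108758\right) \left(-4934380\right) = 536653300040$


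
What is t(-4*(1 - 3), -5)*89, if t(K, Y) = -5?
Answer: -445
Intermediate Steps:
t(-4*(1 - 3), -5)*89 = -5*89 = -445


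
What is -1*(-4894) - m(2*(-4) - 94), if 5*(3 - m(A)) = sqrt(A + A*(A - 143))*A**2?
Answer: 4891 + 20808*sqrt(6222)/5 ≈ 3.3316e+5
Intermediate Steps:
m(A) = 3 - A**2*sqrt(A + A*(-143 + A))/5 (m(A) = 3 - sqrt(A + A*(A - 143))*A**2/5 = 3 - sqrt(A + A*(-143 + A))*A**2/5 = 3 - A**2*sqrt(A + A*(-143 + A))/5)
-1*(-4894) - m(2*(-4) - 94) = -1*(-4894) - (3 - (2*(-4) - 94)**2*sqrt((2*(-4) - 94)*(-142 + (2*(-4) - 94)))/5) = 4894 - (3 - (-8 - 94)**2*sqrt((-8 - 94)*(-142 + (-8 - 94)))/5) = 4894 - (3 - 1/5*(-102)**2*sqrt(-102*(-142 - 102))) = 4894 - (3 - 1/5*10404*sqrt(-102*(-244))) = 4894 - (3 - 1/5*10404*sqrt(24888)) = 4894 - (3 - 1/5*10404*2*sqrt(6222)) = 4894 - (3 - 20808*sqrt(6222)/5) = 4894 + (-3 + 20808*sqrt(6222)/5) = 4891 + 20808*sqrt(6222)/5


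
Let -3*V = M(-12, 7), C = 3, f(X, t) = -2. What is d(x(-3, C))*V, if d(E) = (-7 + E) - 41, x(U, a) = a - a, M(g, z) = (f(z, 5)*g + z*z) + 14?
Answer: 1392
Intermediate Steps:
M(g, z) = 14 + z**2 - 2*g (M(g, z) = (-2*g + z*z) + 14 = (-2*g + z**2) + 14 = (z**2 - 2*g) + 14 = 14 + z**2 - 2*g)
x(U, a) = 0
V = -29 (V = -(14 + 7**2 - 2*(-12))/3 = -(14 + 49 + 24)/3 = -1/3*87 = -29)
d(E) = -48 + E
d(x(-3, C))*V = (-48 + 0)*(-29) = -48*(-29) = 1392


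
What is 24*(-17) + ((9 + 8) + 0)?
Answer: -391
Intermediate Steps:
24*(-17) + ((9 + 8) + 0) = -408 + (17 + 0) = -408 + 17 = -391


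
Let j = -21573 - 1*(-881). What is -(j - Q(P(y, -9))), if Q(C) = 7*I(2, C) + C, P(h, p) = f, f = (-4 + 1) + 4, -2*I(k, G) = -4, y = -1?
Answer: 20707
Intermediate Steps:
I(k, G) = 2 (I(k, G) = -½*(-4) = 2)
j = -20692 (j = -21573 + 881 = -20692)
f = 1 (f = -3 + 4 = 1)
P(h, p) = 1
Q(C) = 14 + C (Q(C) = 7*2 + C = 14 + C)
-(j - Q(P(y, -9))) = -(-20692 - (14 + 1)) = -(-20692 - 1*15) = -(-20692 - 15) = -1*(-20707) = 20707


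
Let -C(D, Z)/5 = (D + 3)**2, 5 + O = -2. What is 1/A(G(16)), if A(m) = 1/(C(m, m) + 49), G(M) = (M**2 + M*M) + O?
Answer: -1290271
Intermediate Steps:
O = -7 (O = -5 - 2 = -7)
C(D, Z) = -5*(3 + D)**2 (C(D, Z) = -5*(D + 3)**2 = -5*(3 + D)**2)
G(M) = -7 + 2*M**2 (G(M) = (M**2 + M*M) - 7 = (M**2 + M**2) - 7 = 2*M**2 - 7 = -7 + 2*M**2)
A(m) = 1/(49 - 5*(3 + m)**2) (A(m) = 1/(-5*(3 + m)**2 + 49) = 1/(49 - 5*(3 + m)**2))
1/A(G(16)) = 1/(-1/(-49 + 5*(3 + (-7 + 2*16**2))**2)) = 1/(-1/(-49 + 5*(3 + (-7 + 2*256))**2)) = 1/(-1/(-49 + 5*(3 + (-7 + 512))**2)) = 1/(-1/(-49 + 5*(3 + 505)**2)) = 1/(-1/(-49 + 5*508**2)) = 1/(-1/(-49 + 5*258064)) = 1/(-1/(-49 + 1290320)) = 1/(-1/1290271) = -1290271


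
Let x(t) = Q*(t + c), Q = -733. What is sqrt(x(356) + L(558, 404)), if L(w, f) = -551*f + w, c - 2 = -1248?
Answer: 2*sqrt(107581) ≈ 655.99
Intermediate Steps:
c = -1246 (c = 2 - 1248 = -1246)
L(w, f) = w - 551*f
x(t) = 913318 - 733*t (x(t) = -733*(t - 1246) = -733*(-1246 + t) = 913318 - 733*t)
sqrt(x(356) + L(558, 404)) = sqrt((913318 - 733*356) + (558 - 551*404)) = sqrt((913318 - 260948) + (558 - 222604)) = sqrt(652370 - 222046) = sqrt(430324) = 2*sqrt(107581)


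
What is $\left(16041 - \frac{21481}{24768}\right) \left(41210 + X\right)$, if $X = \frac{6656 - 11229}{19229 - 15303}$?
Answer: $\frac{21424873963878403}{32413056} \approx 6.61 \cdot 10^{8}$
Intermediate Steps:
$X = - \frac{4573}{3926} \approx -1.1648$
$\left(16041 - \frac{21481}{24768}\right) \left(41210 + X\right) = \left(16041 - \frac{21481}{24768}\right) \left(41210 - \frac{4573}{3926}\right) = \left(16041 - \frac{21481}{24768}\right) \frac{161785887}{3926} = \frac{397282007}{24768} \cdot \frac{161785887}{3926} = \frac{21424873963878403}{32413056}$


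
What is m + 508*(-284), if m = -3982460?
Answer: -4126732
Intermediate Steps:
m + 508*(-284) = -3982460 + 508*(-284) = -3982460 - 144272 = -4126732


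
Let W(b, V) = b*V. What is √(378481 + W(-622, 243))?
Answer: √227335 ≈ 476.80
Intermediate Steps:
W(b, V) = V*b
√(378481 + W(-622, 243)) = √(378481 + 243*(-622)) = √(378481 - 151146) = √227335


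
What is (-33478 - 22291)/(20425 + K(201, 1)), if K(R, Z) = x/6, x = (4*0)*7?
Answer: -55769/20425 ≈ -2.7304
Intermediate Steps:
x = 0 (x = 0*7 = 0)
K(R, Z) = 0 (K(R, Z) = 0/6 = 0*(⅙) = 0)
(-33478 - 22291)/(20425 + K(201, 1)) = (-33478 - 22291)/(20425 + 0) = -55769/20425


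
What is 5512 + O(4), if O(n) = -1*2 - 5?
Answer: 5505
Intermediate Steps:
O(n) = -7 (O(n) = -2 - 5 = -7)
5512 + O(4) = 5512 - 7 = 5505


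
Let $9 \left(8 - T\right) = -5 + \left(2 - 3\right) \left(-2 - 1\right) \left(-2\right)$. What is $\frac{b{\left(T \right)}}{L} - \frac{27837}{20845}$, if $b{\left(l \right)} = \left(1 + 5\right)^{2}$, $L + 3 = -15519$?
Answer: $- \frac{72139389}{53926015} \approx -1.3377$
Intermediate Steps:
$L = -15522$ ($L = -3 - 15519 = -15522$)
$T = \frac{83}{9}$ ($T = 8 - \frac{-5 + \left(2 - 3\right) \left(-2 - 1\right) \left(-2\right)}{9} = 8 - \frac{-5 + \left(-1\right) \left(-3\right) \left(-2\right)}{9} = 8 - \frac{-5 + 3 \left(-2\right)}{9} = 8 - \frac{-5 - 6}{9} = 8 - - \frac{11}{9} = 8 + \frac{11}{9} = \frac{83}{9} \approx 9.2222$)
$b{\left(l \right)} = 36$ ($b{\left(l \right)} = 6^{2} = 36$)
$\frac{b{\left(T \right)}}{L} - \frac{27837}{20845} = \frac{36}{-15522} - \frac{27837}{20845} = 36 \left(- \frac{1}{15522}\right) - \frac{27837}{20845} = - \frac{6}{2587} - \frac{27837}{20845} = - \frac{72139389}{53926015}$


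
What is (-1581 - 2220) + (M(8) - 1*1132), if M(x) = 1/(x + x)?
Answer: -78927/16 ≈ -4932.9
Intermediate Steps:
M(x) = 1/(2*x)
(-1581 - 2220) + (M(8) - 1*1132) = (-1581 - 2220) + ((1/2)/8 - 1*1132) = -3801 + ((1/2)*(1/8) - 1132) = -3801 + (1/16 - 1132) = -3801 - 18111/16 = -78927/16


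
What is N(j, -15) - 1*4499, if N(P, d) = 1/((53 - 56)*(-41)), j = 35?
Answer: -553376/123 ≈ -4499.0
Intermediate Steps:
N(P, d) = 1/123 (N(P, d) = -1/41/(-3) = -1/3*(-1/41) = 1/123)
N(j, -15) - 1*4499 = 1/123 - 1*4499 = 1/123 - 4499 = -553376/123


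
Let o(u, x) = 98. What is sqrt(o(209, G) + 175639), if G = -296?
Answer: sqrt(175737) ≈ 419.21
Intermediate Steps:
sqrt(o(209, G) + 175639) = sqrt(98 + 175639) = sqrt(175737)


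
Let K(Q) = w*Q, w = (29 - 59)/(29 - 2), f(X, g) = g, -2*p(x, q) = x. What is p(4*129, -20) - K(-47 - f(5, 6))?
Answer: -2852/9 ≈ -316.89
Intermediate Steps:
p(x, q) = -x/2
w = -10/9 (w = -30/27 = -30*1/27 = -10/9 ≈ -1.1111)
K(Q) = -10*Q/9
p(4*129, -20) - K(-47 - f(5, 6)) = -2*129 - (-10)*(-47 - 1*6)/9 = -1/2*516 - (-10)*(-47 - 6)/9 = -258 - (-10)*(-53)/9 = -258 - 1*530/9 = -258 - 530/9 = -2852/9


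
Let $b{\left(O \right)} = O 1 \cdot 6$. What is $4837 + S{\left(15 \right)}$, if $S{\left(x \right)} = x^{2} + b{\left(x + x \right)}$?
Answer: $5242$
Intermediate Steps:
$b{\left(O \right)} = 6 O$ ($b{\left(O \right)} = O 6 = 6 O$)
$S{\left(x \right)} = x^{2} + 12 x$ ($S{\left(x \right)} = x^{2} + 6 \left(x + x\right) = x^{2} + 6 \cdot 2 x = x^{2} + 12 x$)
$4837 + S{\left(15 \right)} = 4837 + 15 \left(12 + 15\right) = 4837 + 15 \cdot 27 = 4837 + 405 = 5242$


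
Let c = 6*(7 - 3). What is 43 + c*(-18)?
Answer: -389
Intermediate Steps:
c = 24 (c = 6*4 = 24)
43 + c*(-18) = 43 + 24*(-18) = 43 - 432 = -389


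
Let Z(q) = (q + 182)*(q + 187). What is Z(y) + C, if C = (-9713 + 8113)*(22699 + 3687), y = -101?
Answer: -42210634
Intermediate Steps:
Z(q) = (182 + q)*(187 + q)
C = -42217600 (C = -1600*26386 = -42217600)
Z(y) + C = (34034 + (-101)**2 + 369*(-101)) - 42217600 = (34034 + 10201 - 37269) - 42217600 = 6966 - 42217600 = -42210634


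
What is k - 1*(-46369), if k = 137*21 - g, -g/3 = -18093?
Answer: -5033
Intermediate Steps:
g = 54279 (g = -3*(-18093) = 54279)
k = -51402 (k = 137*21 - 1*54279 = 2877 - 54279 = -51402)
k - 1*(-46369) = -51402 - 1*(-46369) = -51402 + 46369 = -5033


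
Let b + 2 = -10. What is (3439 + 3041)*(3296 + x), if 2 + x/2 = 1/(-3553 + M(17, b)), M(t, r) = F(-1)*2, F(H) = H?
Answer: 1685240352/79 ≈ 2.1332e+7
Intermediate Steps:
b = -12 (b = -2 - 10 = -12)
M(t, r) = -2 (M(t, r) = -1*2 = -2)
x = -14222/3555 (x = -4 + 2/(-3553 - 2) = -4 + 2/(-3555) = -4 + 2*(-1/3555) = -4 - 2/3555 = -14222/3555 ≈ -4.0006)
(3439 + 3041)*(3296 + x) = (3439 + 3041)*(3296 - 14222/3555) = 6480*(11703058/3555) = 1685240352/79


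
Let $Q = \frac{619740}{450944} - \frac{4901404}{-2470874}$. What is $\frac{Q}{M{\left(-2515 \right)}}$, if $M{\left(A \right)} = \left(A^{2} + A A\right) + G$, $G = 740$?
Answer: $\frac{467694772267}{1762035295333302080} \approx 2.6543 \cdot 10^{-7}$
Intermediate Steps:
$M{\left(A \right)} = 740 + 2 A^{2}$ ($M{\left(A \right)} = \left(A^{2} + A A\right) + 740 = \left(A^{2} + A^{2}\right) + 740 = 2 A^{2} + 740 = 740 + 2 A^{2}$)
$Q = \frac{467694772267}{139278225632}$ ($Q = 619740 \cdot \frac{1}{450944} - - \frac{2450702}{1235437} = \frac{154935}{112736} + \frac{2450702}{1235437} = \frac{467694772267}{139278225632} \approx 3.358$)
$\frac{Q}{M{\left(-2515 \right)}} = \frac{467694772267}{139278225632 \left(740 + 2 \left(-2515\right)^{2}\right)} = \frac{467694772267}{139278225632 \left(740 + 2 \cdot 6325225\right)} = \frac{467694772267}{139278225632 \left(740 + 12650450\right)} = \frac{467694772267}{139278225632 \cdot 12651190} = \frac{467694772267}{139278225632} \cdot \frac{1}{12651190} = \frac{467694772267}{1762035295333302080}$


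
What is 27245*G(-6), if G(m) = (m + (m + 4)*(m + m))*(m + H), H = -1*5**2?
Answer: -15202710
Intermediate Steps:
H = -25 (H = -1*25 = -25)
G(m) = (-25 + m)*(m + 2*m*(4 + m)) (G(m) = (m + (m + 4)*(m + m))*(m - 25) = (m + (4 + m)*(2*m))*(-25 + m) = (m + 2*m*(4 + m))*(-25 + m) = (-25 + m)*(m + 2*m*(4 + m)))
27245*G(-6) = 27245*(-6*(-225 - 41*(-6) + 2*(-6)**2)) = 27245*(-6*(-225 + 246 + 2*36)) = 27245*(-6*(-225 + 246 + 72)) = 27245*(-6*93) = 27245*(-558) = -15202710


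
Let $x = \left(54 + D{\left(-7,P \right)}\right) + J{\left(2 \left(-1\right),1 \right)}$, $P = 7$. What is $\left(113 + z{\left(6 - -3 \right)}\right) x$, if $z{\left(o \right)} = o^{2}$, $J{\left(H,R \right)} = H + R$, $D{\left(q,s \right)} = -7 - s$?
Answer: $7566$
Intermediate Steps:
$x = 39$ ($x = \left(54 - 14\right) + \left(2 \left(-1\right) + 1\right) = \left(54 - 14\right) + \left(-2 + 1\right) = \left(54 - 14\right) - 1 = 40 - 1 = 39$)
$\left(113 + z{\left(6 - -3 \right)}\right) x = \left(113 + \left(6 - -3\right)^{2}\right) 39 = \left(113 + \left(6 + 3\right)^{2}\right) 39 = \left(113 + 9^{2}\right) 39 = \left(113 + 81\right) 39 = 194 \cdot 39 = 7566$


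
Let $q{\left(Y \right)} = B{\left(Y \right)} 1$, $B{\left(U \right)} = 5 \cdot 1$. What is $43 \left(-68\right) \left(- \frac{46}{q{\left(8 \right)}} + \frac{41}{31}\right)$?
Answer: $\frac{3570204}{155} \approx 23034.0$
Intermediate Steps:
$B{\left(U \right)} = 5$
$q{\left(Y \right)} = 5$ ($q{\left(Y \right)} = 5 \cdot 1 = 5$)
$43 \left(-68\right) \left(- \frac{46}{q{\left(8 \right)}} + \frac{41}{31}\right) = 43 \left(-68\right) \left(- \frac{46}{5} + \frac{41}{31}\right) = - 2924 \left(\left(-46\right) \frac{1}{5} + 41 \cdot \frac{1}{31}\right) = - 2924 \left(- \frac{46}{5} + \frac{41}{31}\right) = \left(-2924\right) \left(- \frac{1221}{155}\right) = \frac{3570204}{155}$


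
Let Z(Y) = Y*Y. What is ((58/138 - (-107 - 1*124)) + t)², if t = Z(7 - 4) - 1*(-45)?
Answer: 387853636/4761 ≈ 81465.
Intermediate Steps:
Z(Y) = Y²
t = 54 (t = (7 - 4)² - 1*(-45) = 3² + 45 = 9 + 45 = 54)
((58/138 - (-107 - 1*124)) + t)² = ((58/138 - (-107 - 1*124)) + 54)² = ((58*(1/138) - (-107 - 124)) + 54)² = ((29/69 - 1*(-231)) + 54)² = ((29/69 + 231) + 54)² = (15968/69 + 54)² = (19694/69)² = 387853636/4761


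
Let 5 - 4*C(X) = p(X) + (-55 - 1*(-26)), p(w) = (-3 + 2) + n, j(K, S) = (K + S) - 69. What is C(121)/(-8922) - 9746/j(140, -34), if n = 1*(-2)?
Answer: -347816617/1320456 ≈ -263.41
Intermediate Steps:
n = -2
j(K, S) = -69 + K + S
p(w) = -3 (p(w) = (-3 + 2) - 2 = -1 - 2 = -3)
C(X) = 37/4 (C(X) = 5/4 - (-3 + (-55 - 1*(-26)))/4 = 5/4 - (-3 + (-55 + 26))/4 = 5/4 - (-3 - 29)/4 = 5/4 - 1/4*(-32) = 5/4 + 8 = 37/4)
C(121)/(-8922) - 9746/j(140, -34) = (37/4)/(-8922) - 9746/(-69 + 140 - 34) = (37/4)*(-1/8922) - 9746/37 = -37/35688 - 9746*1/37 = -37/35688 - 9746/37 = -347816617/1320456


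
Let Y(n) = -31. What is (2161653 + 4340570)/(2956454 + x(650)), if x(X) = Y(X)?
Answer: 6502223/2956423 ≈ 2.1994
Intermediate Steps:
x(X) = -31
(2161653 + 4340570)/(2956454 + x(650)) = (2161653 + 4340570)/(2956454 - 31) = 6502223/2956423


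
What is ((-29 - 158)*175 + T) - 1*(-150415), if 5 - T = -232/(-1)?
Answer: 117463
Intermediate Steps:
T = -227 (T = 5 - (-232)/(-1) = 5 - (-232)*(-1) = 5 - 1*232 = 5 - 232 = -227)
((-29 - 158)*175 + T) - 1*(-150415) = ((-29 - 158)*175 - 227) - 1*(-150415) = (-187*175 - 227) + 150415 = (-32725 - 227) + 150415 = -32952 + 150415 = 117463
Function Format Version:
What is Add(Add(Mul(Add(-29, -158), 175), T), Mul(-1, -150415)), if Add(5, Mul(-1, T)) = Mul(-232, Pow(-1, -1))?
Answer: 117463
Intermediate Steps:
T = -227 (T = Add(5, Mul(-1, Mul(-232, Pow(-1, -1)))) = Add(5, Mul(-1, Mul(-232, -1))) = Add(5, Mul(-1, 232)) = Add(5, -232) = -227)
Add(Add(Mul(Add(-29, -158), 175), T), Mul(-1, -150415)) = Add(Add(Mul(Add(-29, -158), 175), -227), Mul(-1, -150415)) = Add(Add(Mul(-187, 175), -227), 150415) = Add(Add(-32725, -227), 150415) = Add(-32952, 150415) = 117463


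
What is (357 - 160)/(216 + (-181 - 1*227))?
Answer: -197/192 ≈ -1.0260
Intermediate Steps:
(357 - 160)/(216 + (-181 - 1*227)) = 197/(216 + (-181 - 227)) = 197/(216 - 408) = 197/(-192) = 197*(-1/192) = -197/192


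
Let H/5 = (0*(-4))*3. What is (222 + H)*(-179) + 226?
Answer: -39512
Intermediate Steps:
H = 0 (H = 5*((0*(-4))*3) = 5*(0*3) = 5*0 = 0)
(222 + H)*(-179) + 226 = (222 + 0)*(-179) + 226 = 222*(-179) + 226 = -39738 + 226 = -39512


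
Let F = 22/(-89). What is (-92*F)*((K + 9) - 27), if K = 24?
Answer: 12144/89 ≈ 136.45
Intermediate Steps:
F = -22/89 (F = 22*(-1/89) = -22/89 ≈ -0.24719)
(-92*F)*((K + 9) - 27) = (-92*(-22/89))*((24 + 9) - 27) = 2024*(33 - 27)/89 = (2024/89)*6 = 12144/89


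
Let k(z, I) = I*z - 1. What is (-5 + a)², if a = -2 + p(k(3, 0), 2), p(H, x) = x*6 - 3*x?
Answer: 1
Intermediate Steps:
k(z, I) = -1 + I*z
p(H, x) = 3*x (p(H, x) = 6*x - 3*x = 3*x)
a = 4 (a = -2 + 3*2 = -2 + 6 = 4)
(-5 + a)² = (-5 + 4)² = (-1)² = 1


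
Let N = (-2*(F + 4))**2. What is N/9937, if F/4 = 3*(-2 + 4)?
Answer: 3136/9937 ≈ 0.31559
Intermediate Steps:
F = 24 (F = 4*(3*(-2 + 4)) = 4*(3*2) = 4*6 = 24)
N = 3136 (N = (-2*(24 + 4))**2 = (-2*28)**2 = (-56)**2 = 3136)
N/9937 = 3136/9937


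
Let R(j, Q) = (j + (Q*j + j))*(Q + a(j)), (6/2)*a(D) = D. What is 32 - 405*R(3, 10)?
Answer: -160348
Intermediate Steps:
a(D) = D/3
R(j, Q) = (Q + j/3)*(2*j + Q*j) (R(j, Q) = (j + (Q*j + j))*(Q + j/3) = (j + (j + Q*j))*(Q + j/3) = (2*j + Q*j)*(Q + j/3) = (Q + j/3)*(2*j + Q*j))
32 - 405*R(3, 10) = 32 - 135*3*(2*3 + 3*10² + 6*10 + 10*3) = 32 - 135*3*(6 + 3*100 + 60 + 30) = 32 - 135*3*(6 + 300 + 60 + 30) = 32 - 135*3*396 = 32 - 405*396 = 32 - 160380 = -160348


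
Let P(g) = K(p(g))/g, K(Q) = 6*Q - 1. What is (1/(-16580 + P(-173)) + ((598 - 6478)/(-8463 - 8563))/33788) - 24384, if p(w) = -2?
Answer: -5029429665981214106/206259418292697 ≈ -24384.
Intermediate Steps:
K(Q) = -1 + 6*Q
P(g) = -13/g (P(g) = (-1 + 6*(-2))/g = (-1 - 12)/g = -13/g)
(1/(-16580 + P(-173)) + ((598 - 6478)/(-8463 - 8563))/33788) - 24384 = (1/(-16580 - 13/(-173)) + ((598 - 6478)/(-8463 - 8563))/33788) - 24384 = (1/(-16580 - 13*(-1/173)) - 5880/(-17026)*(1/33788)) - 24384 = (1/(-16580 + 13/173) - 5880*(-1/17026)*(1/33788)) - 24384 = (1/(-2868327/173) + (2940/8513)*(1/33788)) - 24384 = (-173/2868327 + 735/71909311) - 24384 = -10332090458/206259418292697 - 24384 = -5029429665981214106/206259418292697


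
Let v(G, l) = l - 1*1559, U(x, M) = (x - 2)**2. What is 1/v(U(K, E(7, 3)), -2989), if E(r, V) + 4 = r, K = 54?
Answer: -1/4548 ≈ -0.00021988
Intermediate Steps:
E(r, V) = -4 + r
U(x, M) = (-2 + x)**2
v(G, l) = -1559 + l (v(G, l) = l - 1559 = -1559 + l)
1/v(U(K, E(7, 3)), -2989) = 1/(-1559 - 2989) = 1/(-4548) = -1/4548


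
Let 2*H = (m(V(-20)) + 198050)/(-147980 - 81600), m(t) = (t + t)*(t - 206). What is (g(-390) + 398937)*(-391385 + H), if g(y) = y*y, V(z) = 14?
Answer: -49513024422778569/229580 ≈ -2.1567e+11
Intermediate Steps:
m(t) = 2*t*(-206 + t) (m(t) = (2*t)*(-206 + t) = 2*t*(-206 + t))
g(y) = y**2
H = -96337/229580 (H = ((2*14*(-206 + 14) + 198050)/(-147980 - 81600))/2 = ((2*14*(-192) + 198050)/(-229580))/2 = ((-5376 + 198050)*(-1/229580))/2 = (192674*(-1/229580))/2 = (1/2)*(-96337/114790) = -96337/229580 ≈ -0.41962)
(g(-390) + 398937)*(-391385 + H) = ((-390)**2 + 398937)*(-391385 - 96337/229580) = (152100 + 398937)*(-89854264637/229580) = 551037*(-89854264637/229580) = -49513024422778569/229580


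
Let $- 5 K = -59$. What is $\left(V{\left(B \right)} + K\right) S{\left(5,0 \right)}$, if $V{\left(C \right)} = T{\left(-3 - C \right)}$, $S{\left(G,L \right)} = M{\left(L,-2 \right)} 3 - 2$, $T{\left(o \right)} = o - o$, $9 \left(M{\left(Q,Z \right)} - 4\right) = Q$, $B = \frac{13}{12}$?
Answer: $118$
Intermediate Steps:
$B = \frac{13}{12}$ ($B = 13 \cdot \frac{1}{12} = \frac{13}{12} \approx 1.0833$)
$M{\left(Q,Z \right)} = 4 + \frac{Q}{9}$
$K = \frac{59}{5}$ ($K = \left(- \frac{1}{5}\right) \left(-59\right) = \frac{59}{5} \approx 11.8$)
$T{\left(o \right)} = 0$
$S{\left(G,L \right)} = 10 + \frac{L}{3}$ ($S{\left(G,L \right)} = \left(4 + \frac{L}{9}\right) 3 - 2 = \left(12 + \frac{L}{3}\right) - 2 = 10 + \frac{L}{3}$)
$V{\left(C \right)} = 0$
$\left(V{\left(B \right)} + K\right) S{\left(5,0 \right)} = \left(0 + \frac{59}{5}\right) \left(10 + \frac{1}{3} \cdot 0\right) = \frac{59 \left(10 + 0\right)}{5} = \frac{59}{5} \cdot 10 = 118$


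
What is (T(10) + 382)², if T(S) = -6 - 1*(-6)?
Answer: 145924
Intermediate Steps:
T(S) = 0 (T(S) = -6 + 6 = 0)
(T(10) + 382)² = (0 + 382)² = 382² = 145924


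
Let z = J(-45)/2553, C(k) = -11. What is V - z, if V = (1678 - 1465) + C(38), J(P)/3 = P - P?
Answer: 202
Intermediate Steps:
J(P) = 0 (J(P) = 3*(P - P) = 3*0 = 0)
V = 202 (V = (1678 - 1465) - 11 = 213 - 11 = 202)
z = 0 (z = 0/2553 = 0*(1/2553) = 0)
V - z = 202 - 1*0 = 202 + 0 = 202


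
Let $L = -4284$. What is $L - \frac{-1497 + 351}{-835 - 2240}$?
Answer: $- \frac{4391482}{1025} \approx -4284.4$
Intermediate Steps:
$L - \frac{-1497 + 351}{-835 - 2240} = -4284 - \frac{-1497 + 351}{-835 - 2240} = -4284 - - \frac{1146}{-3075} = -4284 - \left(-1146\right) \left(- \frac{1}{3075}\right) = -4284 - \frac{382}{1025} = - \frac{4391482}{1025}$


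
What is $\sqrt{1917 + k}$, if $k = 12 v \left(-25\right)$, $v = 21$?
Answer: $3 i \sqrt{487} \approx 66.204 i$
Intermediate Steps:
$k = -6300$ ($k = 12 \cdot 21 \left(-25\right) = 252 \left(-25\right) = -6300$)
$\sqrt{1917 + k} = \sqrt{1917 - 6300} = \sqrt{-4383} = 3 i \sqrt{487}$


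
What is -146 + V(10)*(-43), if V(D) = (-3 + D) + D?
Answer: -877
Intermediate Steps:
V(D) = -3 + 2*D
-146 + V(10)*(-43) = -146 + (-3 + 2*10)*(-43) = -146 + (-3 + 20)*(-43) = -146 + 17*(-43) = -146 - 731 = -877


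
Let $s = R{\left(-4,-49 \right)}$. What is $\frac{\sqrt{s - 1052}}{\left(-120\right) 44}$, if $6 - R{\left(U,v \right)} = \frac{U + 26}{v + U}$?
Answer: $- \frac{i \sqrt{734262}}{139920} \approx - 0.0061241 i$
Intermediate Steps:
$R{\left(U,v \right)} = 6 - \frac{26 + U}{U + v}$ ($R{\left(U,v \right)} = 6 - \frac{U + 26}{v + U} = 6 - \frac{26 + U}{U + v}$)
$s = \frac{340}{53}$ ($s = \frac{-26 + 5 \left(-4\right) + 6 \left(-49\right)}{-4 - 49} = \frac{-26 - 20 - 294}{-53} = \left(- \frac{1}{53}\right) \left(-340\right) = \frac{340}{53} \approx 6.4151$)
$\frac{\sqrt{s - 1052}}{\left(-120\right) 44} = \frac{\sqrt{\frac{340}{53} - 1052}}{\left(-120\right) 44} = \frac{\sqrt{- \frac{55416}{53}}}{-5280} = \frac{2 i \sqrt{734262}}{53} \left(- \frac{1}{5280}\right) = - \frac{i \sqrt{734262}}{139920}$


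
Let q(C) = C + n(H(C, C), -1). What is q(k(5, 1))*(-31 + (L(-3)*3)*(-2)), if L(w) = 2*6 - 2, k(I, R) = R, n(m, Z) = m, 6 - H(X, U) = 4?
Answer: -273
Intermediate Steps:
H(X, U) = 2 (H(X, U) = 6 - 1*4 = 6 - 4 = 2)
L(w) = 10 (L(w) = 12 - 2 = 10)
q(C) = 2 + C (q(C) = C + 2 = 2 + C)
q(k(5, 1))*(-31 + (L(-3)*3)*(-2)) = (2 + 1)*(-31 + (10*3)*(-2)) = 3*(-31 + 30*(-2)) = 3*(-31 - 60) = 3*(-91) = -273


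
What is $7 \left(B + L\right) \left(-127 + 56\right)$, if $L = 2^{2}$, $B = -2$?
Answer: $-994$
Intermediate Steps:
$L = 4$
$7 \left(B + L\right) \left(-127 + 56\right) = 7 \left(-2 + 4\right) \left(-127 + 56\right) = 7 \cdot 2 \left(-71\right) = 14 \left(-71\right) = -994$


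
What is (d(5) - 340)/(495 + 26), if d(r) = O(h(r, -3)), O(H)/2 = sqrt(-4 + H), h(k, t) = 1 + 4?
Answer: -338/521 ≈ -0.64875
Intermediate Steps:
h(k, t) = 5
O(H) = 2*sqrt(-4 + H)
d(r) = 2 (d(r) = 2*sqrt(-4 + 5) = 2*sqrt(1) = 2*1 = 2)
(d(5) - 340)/(495 + 26) = (2 - 340)/(495 + 26) = -338/521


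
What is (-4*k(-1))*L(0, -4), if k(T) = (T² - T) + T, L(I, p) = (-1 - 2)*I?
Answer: 0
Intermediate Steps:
L(I, p) = -3*I
k(T) = T²
(-4*k(-1))*L(0, -4) = (-4*(-1)²)*(-3*0) = -4*1*0 = -4*0 = 0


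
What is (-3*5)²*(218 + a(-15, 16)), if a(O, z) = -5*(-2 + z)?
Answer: 33300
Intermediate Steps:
a(O, z) = 10 - 5*z
(-3*5)²*(218 + a(-15, 16)) = (-3*5)²*(218 + (10 - 5*16)) = (-15)²*(218 + (10 - 80)) = 225*(218 - 70) = 225*148 = 33300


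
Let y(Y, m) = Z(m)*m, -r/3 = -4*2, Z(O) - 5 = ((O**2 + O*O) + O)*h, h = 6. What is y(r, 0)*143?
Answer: 0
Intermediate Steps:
Z(O) = 5 + 6*O + 12*O**2 (Z(O) = 5 + ((O**2 + O*O) + O)*6 = 5 + ((O**2 + O**2) + O)*6 = 5 + (2*O**2 + O)*6 = 5 + (O + 2*O**2)*6 = 5 + (6*O + 12*O**2) = 5 + 6*O + 12*O**2)
r = 24 (r = -(-12)*2 = -3*(-8) = 24)
y(Y, m) = m*(5 + 6*m + 12*m**2) (y(Y, m) = (5 + 6*m + 12*m**2)*m = m*(5 + 6*m + 12*m**2))
y(r, 0)*143 = (0*(5 + 6*0 + 12*0**2))*143 = (0*(5 + 0 + 12*0))*143 = (0*(5 + 0 + 0))*143 = (0*5)*143 = 0*143 = 0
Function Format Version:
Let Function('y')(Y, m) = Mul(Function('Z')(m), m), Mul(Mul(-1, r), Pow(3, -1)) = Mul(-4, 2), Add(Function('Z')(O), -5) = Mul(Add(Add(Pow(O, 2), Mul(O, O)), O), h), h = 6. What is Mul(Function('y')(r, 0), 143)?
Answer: 0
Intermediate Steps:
Function('Z')(O) = Add(5, Mul(6, O), Mul(12, Pow(O, 2))) (Function('Z')(O) = Add(5, Mul(Add(Add(Pow(O, 2), Mul(O, O)), O), 6)) = Add(5, Mul(Add(Add(Pow(O, 2), Pow(O, 2)), O), 6)) = Add(5, Mul(Add(Mul(2, Pow(O, 2)), O), 6)) = Add(5, Mul(Add(O, Mul(2, Pow(O, 2))), 6)) = Add(5, Add(Mul(6, O), Mul(12, Pow(O, 2)))) = Add(5, Mul(6, O), Mul(12, Pow(O, 2))))
r = 24 (r = Mul(-3, Mul(-4, 2)) = Mul(-3, -8) = 24)
Function('y')(Y, m) = Mul(m, Add(5, Mul(6, m), Mul(12, Pow(m, 2)))) (Function('y')(Y, m) = Mul(Add(5, Mul(6, m), Mul(12, Pow(m, 2))), m) = Mul(m, Add(5, Mul(6, m), Mul(12, Pow(m, 2)))))
Mul(Function('y')(r, 0), 143) = Mul(Mul(0, Add(5, Mul(6, 0), Mul(12, Pow(0, 2)))), 143) = Mul(Mul(0, Add(5, 0, Mul(12, 0))), 143) = Mul(Mul(0, Add(5, 0, 0)), 143) = Mul(Mul(0, 5), 143) = Mul(0, 143) = 0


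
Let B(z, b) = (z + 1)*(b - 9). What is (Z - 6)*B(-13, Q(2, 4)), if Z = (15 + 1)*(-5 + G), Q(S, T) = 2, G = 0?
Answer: -7224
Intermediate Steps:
B(z, b) = (1 + z)*(-9 + b)
Z = -80 (Z = (15 + 1)*(-5 + 0) = 16*(-5) = -80)
(Z - 6)*B(-13, Q(2, 4)) = (-80 - 6)*(-9 + 2 - 9*(-13) + 2*(-13)) = -86*(-9 + 2 + 117 - 26) = -86*84 = -7224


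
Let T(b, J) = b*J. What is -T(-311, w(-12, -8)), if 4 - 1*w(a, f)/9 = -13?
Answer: 47583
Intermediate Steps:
w(a, f) = 153 (w(a, f) = 36 - 9*(-13) = 36 + 117 = 153)
T(b, J) = J*b
-T(-311, w(-12, -8)) = -153*(-311) = -1*(-47583) = 47583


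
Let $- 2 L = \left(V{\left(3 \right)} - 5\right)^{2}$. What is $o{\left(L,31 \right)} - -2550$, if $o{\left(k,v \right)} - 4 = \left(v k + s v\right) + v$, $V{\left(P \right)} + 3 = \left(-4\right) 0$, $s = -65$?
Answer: $-422$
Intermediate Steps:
$V{\left(P \right)} = -3$ ($V{\left(P \right)} = -3 - 0 = -3 + 0 = -3$)
$L = -32$ ($L = - \frac{\left(-3 - 5\right)^{2}}{2} = - \frac{\left(-8\right)^{2}}{2} = \left(- \frac{1}{2}\right) 64 = -32$)
$o{\left(k,v \right)} = 4 - 64 v + k v$ ($o{\left(k,v \right)} = 4 + \left(\left(v k - 65 v\right) + v\right) = 4 + \left(\left(k v - 65 v\right) + v\right) = 4 + \left(\left(- 65 v + k v\right) + v\right) = 4 + \left(- 64 v + k v\right) = 4 - 64 v + k v$)
$o{\left(L,31 \right)} - -2550 = \left(4 - 1984 - 992\right) - -2550 = \left(4 - 1984 - 992\right) + 2550 = -2972 + 2550 = -422$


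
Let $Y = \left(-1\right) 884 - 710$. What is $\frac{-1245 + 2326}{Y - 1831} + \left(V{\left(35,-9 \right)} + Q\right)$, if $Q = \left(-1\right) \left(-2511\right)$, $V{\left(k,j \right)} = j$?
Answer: $\frac{8568269}{3425} \approx 2501.7$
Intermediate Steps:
$Y = -1594$ ($Y = -884 - 710 = -1594$)
$Q = 2511$
$\frac{-1245 + 2326}{Y - 1831} + \left(V{\left(35,-9 \right)} + Q\right) = \frac{-1245 + 2326}{-1594 - 1831} + \left(-9 + 2511\right) = \frac{1081}{-3425} + 2502 = 1081 \left(- \frac{1}{3425}\right) + 2502 = - \frac{1081}{3425} + 2502 = \frac{8568269}{3425}$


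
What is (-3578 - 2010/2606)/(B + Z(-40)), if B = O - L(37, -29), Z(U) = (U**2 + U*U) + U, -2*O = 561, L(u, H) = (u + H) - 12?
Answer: -9326278/7514401 ≈ -1.2411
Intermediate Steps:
L(u, H) = -12 + H + u (L(u, H) = (H + u) - 12 = -12 + H + u)
O = -561/2 (O = -1/2*561 = -561/2 ≈ -280.50)
Z(U) = U + 2*U**2 (Z(U) = (U**2 + U**2) + U = 2*U**2 + U = U + 2*U**2)
B = -553/2 (B = -561/2 - (-12 - 29 + 37) = -561/2 - 1*(-4) = -561/2 + 4 = -553/2 ≈ -276.50)
(-3578 - 2010/2606)/(B + Z(-40)) = (-3578 - 2010/2606)/(-553/2 - 40*(1 + 2*(-40))) = (-3578 - 2010*1/2606)/(-553/2 - 40*(1 - 80)) = (-3578 - 1005/1303)/(-553/2 - 40*(-79)) = -4663139/(1303*(-553/2 + 3160)) = -4663139/(1303*5767/2) = -4663139/1303*2/5767 = -9326278/7514401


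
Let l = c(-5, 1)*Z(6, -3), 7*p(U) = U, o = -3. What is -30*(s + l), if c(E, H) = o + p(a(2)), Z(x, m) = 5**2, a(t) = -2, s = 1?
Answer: 17040/7 ≈ 2434.3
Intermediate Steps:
p(U) = U/7
Z(x, m) = 25
c(E, H) = -23/7 (c(E, H) = -3 + (1/7)*(-2) = -3 - 2/7 = -23/7)
l = -575/7 (l = -23/7*25 = -575/7 ≈ -82.143)
-30*(s + l) = -30*(1 - 575/7) = -30*(-568/7) = 17040/7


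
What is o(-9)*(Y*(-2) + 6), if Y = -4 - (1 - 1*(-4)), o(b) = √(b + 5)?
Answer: 48*I ≈ 48.0*I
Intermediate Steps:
o(b) = √(5 + b)
Y = -9 (Y = -4 - (1 + 4) = -4 - 1*5 = -4 - 5 = -9)
o(-9)*(Y*(-2) + 6) = √(5 - 9)*(-9*(-2) + 6) = √(-4)*(18 + 6) = (2*I)*24 = 48*I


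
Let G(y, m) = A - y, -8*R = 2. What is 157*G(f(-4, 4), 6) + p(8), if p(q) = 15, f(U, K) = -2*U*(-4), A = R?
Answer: 19999/4 ≈ 4999.8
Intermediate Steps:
R = -¼ (R = -⅛*2 = -¼ ≈ -0.25000)
A = -¼ ≈ -0.25000
f(U, K) = 8*U
G(y, m) = -¼ - y
157*G(f(-4, 4), 6) + p(8) = 157*(-¼ - 8*(-4)) + 15 = 157*(-¼ - 1*(-32)) + 15 = 157*(-¼ + 32) + 15 = 157*(127/4) + 15 = 19939/4 + 15 = 19999/4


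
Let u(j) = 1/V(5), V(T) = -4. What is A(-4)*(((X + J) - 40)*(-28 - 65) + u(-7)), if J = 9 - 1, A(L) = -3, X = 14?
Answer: -20085/4 ≈ -5021.3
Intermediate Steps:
J = 8
u(j) = -¼ (u(j) = 1/(-4) = -¼)
A(-4)*(((X + J) - 40)*(-28 - 65) + u(-7)) = -3*(((14 + 8) - 40)*(-28 - 65) - ¼) = -3*((22 - 40)*(-93) - ¼) = -3*(-18*(-93) - ¼) = -3*(1674 - ¼) = -3*6695/4 = -20085/4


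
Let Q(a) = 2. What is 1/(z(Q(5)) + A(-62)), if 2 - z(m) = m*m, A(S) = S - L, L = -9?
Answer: -1/55 ≈ -0.018182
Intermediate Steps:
A(S) = 9 + S (A(S) = S - 1*(-9) = S + 9 = 9 + S)
z(m) = 2 - m² (z(m) = 2 - m*m = 2 - m²)
1/(z(Q(5)) + A(-62)) = 1/((2 - 1*2²) + (9 - 62)) = 1/((2 - 1*4) - 53) = 1/((2 - 4) - 53) = 1/(-2 - 53) = 1/(-55) = -1/55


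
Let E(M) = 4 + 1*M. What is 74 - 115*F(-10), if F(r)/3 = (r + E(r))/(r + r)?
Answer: -202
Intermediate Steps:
E(M) = 4 + M
F(r) = 3*(4 + 2*r)/(2*r) (F(r) = 3*((r + (4 + r))/(r + r)) = 3*((4 + 2*r)/((2*r))) = 3*((4 + 2*r)*(1/(2*r))) = 3*((4 + 2*r)/(2*r)) = 3*(4 + 2*r)/(2*r))
74 - 115*F(-10) = 74 - 115*(3 + 6/(-10)) = 74 - 115*(3 + 6*(-⅒)) = 74 - 115*(3 - ⅗) = 74 - 115*12/5 = 74 - 276 = -202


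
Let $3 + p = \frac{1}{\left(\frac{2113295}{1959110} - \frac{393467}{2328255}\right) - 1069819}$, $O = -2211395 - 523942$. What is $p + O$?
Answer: $- \frac{2669565709443690164678070}{975953888526756419} \approx -2.7353 \cdot 10^{6}$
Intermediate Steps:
$O = -2735337$ ($O = -2211395 - 523942 = -2735337$)
$p = - \frac{2927862577841799867}{975953888526756419}$ ($p = -3 + \frac{1}{\left(\frac{2113295}{1959110} - \frac{393467}{2328255}\right) - 1069819} = -3 + \frac{1}{\left(2113295 \cdot \frac{1}{1959110} - \frac{393467}{2328255}\right) - 1069819} = -3 + \frac{1}{\left(\frac{422659}{391822} - \frac{393467}{2328255}\right) - 1069819} = -3 + \frac{1}{\frac{829888903171}{912261530610} - 1069819} = -3 + \frac{1}{- \frac{975953888526756419}{912261530610}} = -3 - \frac{912261530610}{975953888526756419} = - \frac{2927862577841799867}{975953888526756419} \approx -3.0$)
$p + O = - \frac{2927862577841799867}{975953888526756419} - 2735337 = - \frac{2669565709443690164678070}{975953888526756419}$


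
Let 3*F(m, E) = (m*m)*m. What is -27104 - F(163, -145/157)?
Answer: -4412059/3 ≈ -1.4707e+6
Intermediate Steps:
F(m, E) = m³/3 (F(m, E) = ((m*m)*m)/3 = (m²*m)/3 = m³/3)
-27104 - F(163, -145/157) = -27104 - 163³/3 = -27104 - 4330747/3 = -4412059/3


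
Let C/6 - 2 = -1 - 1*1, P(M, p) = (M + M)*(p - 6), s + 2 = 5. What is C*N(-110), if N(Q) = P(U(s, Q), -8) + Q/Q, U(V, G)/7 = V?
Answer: 0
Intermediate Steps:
s = 3 (s = -2 + 5 = 3)
U(V, G) = 7*V
P(M, p) = 2*M*(-6 + p) (P(M, p) = (2*M)*(-6 + p) = 2*M*(-6 + p))
C = 0 (C = 12 + 6*(-1 - 1*1) = 12 + 6*(-1 - 1) = 12 + 6*(-2) = 12 - 12 = 0)
N(Q) = -587 (N(Q) = 2*(7*3)*(-6 - 8) + Q/Q = 2*21*(-14) + 1 = -588 + 1 = -587)
C*N(-110) = 0*(-587) = 0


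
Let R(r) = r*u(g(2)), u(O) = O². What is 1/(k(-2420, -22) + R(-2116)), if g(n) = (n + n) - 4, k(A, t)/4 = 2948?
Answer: 1/11792 ≈ 8.4803e-5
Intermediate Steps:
k(A, t) = 11792 (k(A, t) = 4*2948 = 11792)
g(n) = -4 + 2*n (g(n) = 2*n - 4 = -4 + 2*n)
R(r) = 0 (R(r) = r*(-4 + 2*2)² = r*(-4 + 4)² = r*0² = r*0 = 0)
1/(k(-2420, -22) + R(-2116)) = 1/(11792 + 0) = 1/11792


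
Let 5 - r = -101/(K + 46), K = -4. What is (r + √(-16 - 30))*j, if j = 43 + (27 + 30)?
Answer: 15550/21 + 100*I*√46 ≈ 740.48 + 678.23*I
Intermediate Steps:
j = 100 (j = 43 + 57 = 100)
r = 311/42 (r = 5 - (-101)/(-4 + 46) = 5 - (-101)/42 = 5 - 1*(-101/42) = 5 + 101/42 = 311/42 ≈ 7.4048)
(r + √(-16 - 30))*j = (311/42 + √(-16 - 30))*100 = (311/42 + √(-46))*100 = (311/42 + I*√46)*100 = 15550/21 + 100*I*√46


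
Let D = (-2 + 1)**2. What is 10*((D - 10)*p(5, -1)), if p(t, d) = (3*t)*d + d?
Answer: 1440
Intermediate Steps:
D = 1 (D = (-1)**2 = 1)
p(t, d) = d + 3*d*t (p(t, d) = 3*d*t + d = d + 3*d*t)
10*((D - 10)*p(5, -1)) = 10*((1 - 10)*(-(1 + 3*5))) = 10*(-(-9)*(1 + 15)) = 10*(-(-9)*16) = 10*(-9*(-16)) = 10*144 = 1440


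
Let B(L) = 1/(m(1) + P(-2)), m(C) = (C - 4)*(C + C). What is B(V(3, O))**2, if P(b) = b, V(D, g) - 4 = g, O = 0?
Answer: 1/64 ≈ 0.015625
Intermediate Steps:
V(D, g) = 4 + g
m(C) = 2*C*(-4 + C) (m(C) = (-4 + C)*(2*C) = 2*C*(-4 + C))
B(L) = -1/8 (B(L) = 1/(2*1*(-4 + 1) - 2) = 1/(2*1*(-3) - 2) = 1/(-6 - 2) = 1/(-8) = -1/8)
B(V(3, O))**2 = (-1/8)**2 = 1/64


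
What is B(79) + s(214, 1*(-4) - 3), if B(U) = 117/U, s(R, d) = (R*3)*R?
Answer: 10853769/79 ≈ 1.3739e+5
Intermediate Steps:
s(R, d) = 3*R**2 (s(R, d) = (3*R)*R = 3*R**2)
B(79) + s(214, 1*(-4) - 3) = 117/79 + 3*214**2 = 117*(1/79) + 3*45796 = 117/79 + 137388 = 10853769/79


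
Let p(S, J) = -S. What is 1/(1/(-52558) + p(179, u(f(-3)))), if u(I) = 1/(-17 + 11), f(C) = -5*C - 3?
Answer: -52558/9407883 ≈ -0.0055866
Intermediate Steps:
f(C) = -3 - 5*C
u(I) = -1/6 (u(I) = 1/(-6) = -1/6)
1/(1/(-52558) + p(179, u(f(-3)))) = 1/(1/(-52558) - 1*179) = 1/(-1/52558 - 179) = 1/(-9407883/52558) = -52558/9407883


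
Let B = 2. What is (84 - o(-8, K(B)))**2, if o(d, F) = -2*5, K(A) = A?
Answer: 8836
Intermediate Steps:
o(d, F) = -10
(84 - o(-8, K(B)))**2 = (84 - 1*(-10))**2 = (84 + 10)**2 = 94**2 = 8836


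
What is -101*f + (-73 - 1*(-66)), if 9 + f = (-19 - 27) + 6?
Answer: 4942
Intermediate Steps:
f = -49 (f = -9 + ((-19 - 27) + 6) = -9 + (-46 + 6) = -9 - 40 = -49)
-101*f + (-73 - 1*(-66)) = -101*(-49) + (-73 - 1*(-66)) = 4949 + (-73 + 66) = 4949 - 7 = 4942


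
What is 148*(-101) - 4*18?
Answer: -15020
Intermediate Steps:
148*(-101) - 4*18 = -14948 - 72 = -15020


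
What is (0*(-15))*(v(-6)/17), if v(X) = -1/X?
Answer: 0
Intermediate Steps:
(0*(-15))*(v(-6)/17) = (0*(-15))*(-1/(-6)/17) = 0*(-1*(-⅙)*(1/17)) = 0*((⅙)*(1/17)) = 0*(1/102) = 0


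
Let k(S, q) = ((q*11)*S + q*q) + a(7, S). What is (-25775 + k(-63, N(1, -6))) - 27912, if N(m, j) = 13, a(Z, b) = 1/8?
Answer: -500215/8 ≈ -62527.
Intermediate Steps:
a(Z, b) = ⅛
k(S, q) = ⅛ + q² + 11*S*q (k(S, q) = ((q*11)*S + q*q) + ⅛ = ((11*q)*S + q²) + ⅛ = (11*S*q + q²) + ⅛ = (q² + 11*S*q) + ⅛ = ⅛ + q² + 11*S*q)
(-25775 + k(-63, N(1, -6))) - 27912 = (-25775 + (⅛ + 13² + 11*(-63)*13)) - 27912 = (-25775 + (⅛ + 169 - 9009)) - 27912 = (-25775 - 70719/8) - 27912 = -276919/8 - 27912 = -500215/8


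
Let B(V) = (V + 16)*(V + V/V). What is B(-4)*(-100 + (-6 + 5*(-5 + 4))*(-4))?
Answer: 2016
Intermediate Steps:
B(V) = (1 + V)*(16 + V) (B(V) = (16 + V)*(V + 1) = (16 + V)*(1 + V) = (1 + V)*(16 + V))
B(-4)*(-100 + (-6 + 5*(-5 + 4))*(-4)) = (16 + (-4)² + 17*(-4))*(-100 + (-6 + 5*(-5 + 4))*(-4)) = (16 + 16 - 68)*(-100 + (-6 + 5*(-1))*(-4)) = -36*(-100 + (-6 - 5)*(-4)) = -36*(-100 - 11*(-4)) = -36*(-100 + 44) = -36*(-56) = 2016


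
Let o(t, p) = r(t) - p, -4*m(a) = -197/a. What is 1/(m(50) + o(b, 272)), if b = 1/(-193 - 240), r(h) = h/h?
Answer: -200/54003 ≈ -0.0037035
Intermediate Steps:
m(a) = 197/(4*a) (m(a) = -(-197)/(4*a) = 197/(4*a))
r(h) = 1
b = -1/433 (b = 1/(-433) = -1/433 ≈ -0.0023095)
o(t, p) = 1 - p
1/(m(50) + o(b, 272)) = 1/((197/4)/50 + (1 - 1*272)) = 1/((197/4)*(1/50) + (1 - 272)) = 1/(197/200 - 271) = 1/(-54003/200) = -200/54003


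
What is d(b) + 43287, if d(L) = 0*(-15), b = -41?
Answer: 43287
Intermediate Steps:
d(L) = 0
d(b) + 43287 = 0 + 43287 = 43287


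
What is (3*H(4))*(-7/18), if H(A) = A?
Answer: -14/3 ≈ -4.6667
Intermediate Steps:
(3*H(4))*(-7/18) = (3*4)*(-7/18) = 12*(-7*1/18) = 12*(-7/18) = -14/3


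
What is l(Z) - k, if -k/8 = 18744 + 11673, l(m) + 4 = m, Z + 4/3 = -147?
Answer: 729551/3 ≈ 2.4318e+5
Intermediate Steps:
Z = -445/3 (Z = -4/3 - 147 = -445/3 ≈ -148.33)
l(m) = -4 + m
k = -243336 (k = -8*(18744 + 11673) = -8*30417 = -243336)
l(Z) - k = (-4 - 445/3) - 1*(-243336) = -457/3 + 243336 = 729551/3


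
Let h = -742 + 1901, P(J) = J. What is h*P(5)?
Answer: 5795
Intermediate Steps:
h = 1159
h*P(5) = 1159*5 = 5795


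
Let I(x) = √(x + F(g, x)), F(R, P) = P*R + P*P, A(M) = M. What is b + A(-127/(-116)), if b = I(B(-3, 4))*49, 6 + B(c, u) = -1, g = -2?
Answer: 127/116 + 98*√14 ≈ 367.78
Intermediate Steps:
B(c, u) = -7 (B(c, u) = -6 - 1 = -7)
F(R, P) = P² + P*R (F(R, P) = P*R + P² = P² + P*R)
I(x) = √(x + x*(-2 + x)) (I(x) = √(x + x*(x - 2)) = √(x + x*(-2 + x)))
b = 98*√14 (b = √(-7*(-1 - 7))*49 = √(-7*(-8))*49 = √56*49 = (2*√14)*49 = 98*√14 ≈ 366.68)
b + A(-127/(-116)) = 98*√14 - 127/(-116) = 98*√14 - 127*(-1/116) = 98*√14 + 127/116 = 127/116 + 98*√14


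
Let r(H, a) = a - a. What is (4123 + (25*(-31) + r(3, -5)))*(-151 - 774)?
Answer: -3096900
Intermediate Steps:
r(H, a) = 0
(4123 + (25*(-31) + r(3, -5)))*(-151 - 774) = (4123 + (25*(-31) + 0))*(-151 - 774) = (4123 + (-775 + 0))*(-925) = (4123 - 775)*(-925) = 3348*(-925) = -3096900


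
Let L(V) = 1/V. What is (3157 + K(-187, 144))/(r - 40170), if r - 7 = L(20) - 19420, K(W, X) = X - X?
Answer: -9020/170237 ≈ -0.052985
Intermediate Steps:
K(W, X) = 0
r = -388259/20 (r = 7 + (1/20 - 19420) = 7 - 388399/20 = -388259/20 ≈ -19413.)
(3157 + K(-187, 144))/(r - 40170) = (3157 + 0)/(-388259/20 - 40170) = 3157/(-1191659/20) = 3157*(-20/1191659) = -9020/170237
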